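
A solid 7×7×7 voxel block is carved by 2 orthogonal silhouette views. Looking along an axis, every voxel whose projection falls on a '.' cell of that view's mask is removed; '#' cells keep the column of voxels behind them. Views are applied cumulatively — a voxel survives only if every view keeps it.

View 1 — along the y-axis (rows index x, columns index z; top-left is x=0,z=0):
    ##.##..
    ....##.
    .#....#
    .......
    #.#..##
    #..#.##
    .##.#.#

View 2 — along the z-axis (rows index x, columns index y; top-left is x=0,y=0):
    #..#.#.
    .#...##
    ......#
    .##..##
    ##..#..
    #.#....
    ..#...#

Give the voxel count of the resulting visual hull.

before carving: 343 voxels (7×7×7)
[1] y-view keeps 20 columns → grid now 140
[2] z-view keeps 18 columns → grid now 48

|visual hull| = 48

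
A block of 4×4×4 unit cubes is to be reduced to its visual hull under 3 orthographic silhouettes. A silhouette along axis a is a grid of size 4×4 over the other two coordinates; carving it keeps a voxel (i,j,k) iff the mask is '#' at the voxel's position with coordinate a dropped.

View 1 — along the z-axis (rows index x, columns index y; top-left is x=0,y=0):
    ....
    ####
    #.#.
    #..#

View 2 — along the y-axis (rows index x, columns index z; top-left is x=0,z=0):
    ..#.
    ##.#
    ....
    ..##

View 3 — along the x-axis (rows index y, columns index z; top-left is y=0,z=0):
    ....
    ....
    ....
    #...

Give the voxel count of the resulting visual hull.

1 voxels

full grid |V| = 64
V1 z: intersect with XY mask (8 set) -- 32 left
V2 y: intersect with XZ mask (6 set) -- 16 left
V3 x: intersect with YZ mask (1 set) -- 1 left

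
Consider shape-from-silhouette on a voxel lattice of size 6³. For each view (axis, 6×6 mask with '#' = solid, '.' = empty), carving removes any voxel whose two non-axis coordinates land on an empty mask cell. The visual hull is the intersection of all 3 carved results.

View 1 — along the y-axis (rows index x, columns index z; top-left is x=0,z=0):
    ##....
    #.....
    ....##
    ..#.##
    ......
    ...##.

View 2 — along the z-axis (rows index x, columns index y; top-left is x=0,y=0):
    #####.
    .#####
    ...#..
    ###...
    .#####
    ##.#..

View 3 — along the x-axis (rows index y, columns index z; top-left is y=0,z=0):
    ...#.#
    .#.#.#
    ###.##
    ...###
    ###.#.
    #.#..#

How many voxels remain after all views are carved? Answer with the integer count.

voxel count = 19

start: 6×6×6 = 216 voxels
  1. axis=1 (XZ plane), |mask|=10  ⇒  voxels=60
  2. axis=2 (XY plane), |mask|=22  ⇒  voxels=32
  3. axis=0 (YZ plane), |mask|=20  ⇒  voxels=19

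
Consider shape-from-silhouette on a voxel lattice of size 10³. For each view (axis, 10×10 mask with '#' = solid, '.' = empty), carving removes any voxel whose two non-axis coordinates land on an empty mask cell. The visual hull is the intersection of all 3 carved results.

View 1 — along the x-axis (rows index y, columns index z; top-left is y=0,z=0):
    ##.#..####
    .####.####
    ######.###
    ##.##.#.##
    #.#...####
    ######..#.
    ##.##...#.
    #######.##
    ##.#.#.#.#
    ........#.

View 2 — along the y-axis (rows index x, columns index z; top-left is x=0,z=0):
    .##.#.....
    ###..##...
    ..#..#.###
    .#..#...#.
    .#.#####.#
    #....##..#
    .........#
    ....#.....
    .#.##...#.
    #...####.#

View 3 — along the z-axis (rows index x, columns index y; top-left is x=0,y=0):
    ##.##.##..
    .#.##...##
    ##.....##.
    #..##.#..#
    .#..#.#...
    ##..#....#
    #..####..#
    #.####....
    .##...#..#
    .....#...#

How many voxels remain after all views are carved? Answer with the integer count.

start: 10×10×10 = 1000 voxels
V1 x: intersect with YZ mask (65 set) -- 650 left
V2 y: intersect with XZ mask (39 set) -- 248 left
V3 z: intersect with XY mask (44 set) -- 90 left

voxel count = 90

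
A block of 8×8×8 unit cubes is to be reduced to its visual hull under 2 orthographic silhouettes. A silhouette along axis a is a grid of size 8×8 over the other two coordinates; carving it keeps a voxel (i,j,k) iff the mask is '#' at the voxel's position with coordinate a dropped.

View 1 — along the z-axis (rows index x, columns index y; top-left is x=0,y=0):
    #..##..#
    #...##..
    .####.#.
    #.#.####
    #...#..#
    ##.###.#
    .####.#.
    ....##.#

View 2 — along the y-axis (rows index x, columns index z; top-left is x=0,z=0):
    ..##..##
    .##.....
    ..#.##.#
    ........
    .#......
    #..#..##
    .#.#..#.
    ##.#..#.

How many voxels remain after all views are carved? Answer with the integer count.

before carving: 512 voxels (8×8×8)
step 1: project along z, AND mask (35/64) → |grid| = 280
step 2: project along y, AND mask (22/64) → |grid| = 96

voxel count = 96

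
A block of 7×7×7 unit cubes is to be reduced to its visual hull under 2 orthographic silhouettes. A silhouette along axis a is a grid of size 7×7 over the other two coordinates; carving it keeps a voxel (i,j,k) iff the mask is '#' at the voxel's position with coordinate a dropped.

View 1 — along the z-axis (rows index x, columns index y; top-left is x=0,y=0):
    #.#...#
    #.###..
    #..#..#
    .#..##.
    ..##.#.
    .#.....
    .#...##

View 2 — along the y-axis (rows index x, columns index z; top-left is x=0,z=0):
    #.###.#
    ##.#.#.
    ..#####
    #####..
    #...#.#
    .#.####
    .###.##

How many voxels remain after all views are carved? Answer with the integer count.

remaining voxels: 90

start: 7×7×7 = 343 voxels
carve view 1 (along z, XY-mask fill 20/49): 140 voxels remain
carve view 2 (along y, XZ-mask fill 32/49): 90 voxels remain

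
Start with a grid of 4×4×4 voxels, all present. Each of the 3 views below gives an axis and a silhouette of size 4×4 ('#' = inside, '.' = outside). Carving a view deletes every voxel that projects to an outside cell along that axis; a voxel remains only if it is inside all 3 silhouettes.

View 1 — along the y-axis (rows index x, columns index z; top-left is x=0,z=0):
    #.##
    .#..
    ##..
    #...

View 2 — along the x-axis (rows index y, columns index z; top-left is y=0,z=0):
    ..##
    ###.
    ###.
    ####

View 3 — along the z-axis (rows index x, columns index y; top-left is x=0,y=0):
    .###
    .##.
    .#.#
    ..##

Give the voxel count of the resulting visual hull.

voxel count = 15

initial block: 4^3 = 64
V1 y: intersect with XZ mask (7 set) -- 28 left
V2 x: intersect with YZ mask (12 set) -- 21 left
V3 z: intersect with XY mask (9 set) -- 15 left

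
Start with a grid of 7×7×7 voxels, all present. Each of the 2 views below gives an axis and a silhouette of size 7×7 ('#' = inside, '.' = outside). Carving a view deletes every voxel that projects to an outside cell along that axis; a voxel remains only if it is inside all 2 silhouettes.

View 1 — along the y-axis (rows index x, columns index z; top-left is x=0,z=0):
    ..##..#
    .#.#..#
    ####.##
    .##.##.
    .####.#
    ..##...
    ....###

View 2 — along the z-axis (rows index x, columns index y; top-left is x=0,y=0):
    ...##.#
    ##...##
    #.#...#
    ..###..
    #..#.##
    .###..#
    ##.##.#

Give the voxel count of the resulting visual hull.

initial block: 7^3 = 343
V1 y: intersect with XZ mask (26 set) -- 182 left
V2 z: intersect with XY mask (26 set) -- 94 left

voxel count = 94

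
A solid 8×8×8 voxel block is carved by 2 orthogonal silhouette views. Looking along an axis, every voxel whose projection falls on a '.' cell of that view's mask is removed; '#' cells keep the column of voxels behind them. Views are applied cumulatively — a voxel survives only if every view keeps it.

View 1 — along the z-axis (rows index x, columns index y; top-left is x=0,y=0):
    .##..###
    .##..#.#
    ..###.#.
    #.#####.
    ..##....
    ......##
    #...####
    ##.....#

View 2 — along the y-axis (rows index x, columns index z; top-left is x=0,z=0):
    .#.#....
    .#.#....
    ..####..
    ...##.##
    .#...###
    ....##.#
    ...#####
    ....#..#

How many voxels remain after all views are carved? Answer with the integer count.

full grid |V| = 512
carve view 1 (along z, XY-mask fill 31/64): 248 voxels remain
carve view 2 (along y, XZ-mask fill 26/64): 103 voxels remain

103 voxels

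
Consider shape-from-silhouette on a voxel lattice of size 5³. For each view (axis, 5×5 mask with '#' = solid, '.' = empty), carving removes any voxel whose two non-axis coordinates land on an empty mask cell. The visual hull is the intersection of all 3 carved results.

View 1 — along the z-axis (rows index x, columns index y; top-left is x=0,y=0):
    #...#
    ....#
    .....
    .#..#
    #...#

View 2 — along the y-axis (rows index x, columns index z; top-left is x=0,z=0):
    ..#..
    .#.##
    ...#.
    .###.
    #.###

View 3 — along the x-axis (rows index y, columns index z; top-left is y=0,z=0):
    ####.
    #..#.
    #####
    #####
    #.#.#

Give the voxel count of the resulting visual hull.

voxel count = 11

initial block: 5^3 = 125
V1 z: intersect with XY mask (7 set) -- 35 left
V2 y: intersect with XZ mask (12 set) -- 19 left
V3 x: intersect with YZ mask (19 set) -- 11 left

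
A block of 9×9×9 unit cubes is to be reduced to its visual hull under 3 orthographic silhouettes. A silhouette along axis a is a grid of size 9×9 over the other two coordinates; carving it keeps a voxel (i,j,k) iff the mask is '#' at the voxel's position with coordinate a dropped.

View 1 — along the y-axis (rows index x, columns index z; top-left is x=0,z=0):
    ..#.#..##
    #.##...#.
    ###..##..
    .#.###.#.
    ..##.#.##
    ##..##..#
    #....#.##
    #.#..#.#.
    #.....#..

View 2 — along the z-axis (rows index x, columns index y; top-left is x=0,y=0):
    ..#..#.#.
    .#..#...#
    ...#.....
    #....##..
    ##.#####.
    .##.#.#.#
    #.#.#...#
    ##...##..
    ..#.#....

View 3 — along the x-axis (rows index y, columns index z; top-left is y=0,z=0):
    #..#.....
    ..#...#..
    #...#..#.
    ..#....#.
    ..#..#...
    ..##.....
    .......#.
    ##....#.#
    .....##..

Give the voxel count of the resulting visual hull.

full grid |V| = 729
V1 y: intersect with XZ mask (38 set) -- 342 left
V2 z: intersect with XY mask (32 set) -- 140 left
V3 x: intersect with YZ mask (20 set) -- 34 left

34 voxels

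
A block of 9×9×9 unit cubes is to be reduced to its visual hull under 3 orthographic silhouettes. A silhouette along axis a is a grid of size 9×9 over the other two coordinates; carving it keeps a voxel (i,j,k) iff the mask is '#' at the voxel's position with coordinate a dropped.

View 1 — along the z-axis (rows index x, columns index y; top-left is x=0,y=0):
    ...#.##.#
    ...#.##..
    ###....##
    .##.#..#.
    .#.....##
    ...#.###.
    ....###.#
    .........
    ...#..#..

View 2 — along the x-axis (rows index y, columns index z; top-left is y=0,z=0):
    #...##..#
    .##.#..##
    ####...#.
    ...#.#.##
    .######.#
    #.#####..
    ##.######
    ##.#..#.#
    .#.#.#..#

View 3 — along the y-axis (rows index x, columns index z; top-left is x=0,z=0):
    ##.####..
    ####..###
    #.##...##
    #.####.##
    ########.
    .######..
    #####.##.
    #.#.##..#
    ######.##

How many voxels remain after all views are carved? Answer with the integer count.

before carving: 729 voxels (9×9×9)
step 1: project along z, AND mask (29/81) → |grid| = 261
step 2: project along x, AND mask (48/81) → |grid| = 159
step 3: project along y, AND mask (59/81) → |grid| = 114

114 voxels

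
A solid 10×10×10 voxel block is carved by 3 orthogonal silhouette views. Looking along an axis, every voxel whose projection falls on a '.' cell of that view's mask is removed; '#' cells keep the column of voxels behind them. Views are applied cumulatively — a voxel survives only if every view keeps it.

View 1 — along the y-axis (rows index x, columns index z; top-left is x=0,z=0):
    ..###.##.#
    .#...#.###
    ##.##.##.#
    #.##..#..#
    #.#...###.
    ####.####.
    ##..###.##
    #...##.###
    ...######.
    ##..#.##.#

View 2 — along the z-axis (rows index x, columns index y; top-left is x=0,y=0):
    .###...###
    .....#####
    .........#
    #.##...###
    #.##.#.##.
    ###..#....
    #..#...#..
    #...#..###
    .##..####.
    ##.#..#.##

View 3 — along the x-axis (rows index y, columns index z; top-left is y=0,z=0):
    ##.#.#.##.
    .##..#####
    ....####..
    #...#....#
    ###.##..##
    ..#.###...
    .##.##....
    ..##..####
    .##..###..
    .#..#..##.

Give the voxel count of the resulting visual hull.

143 voxels

initial block: 10^3 = 1000
step 1: project along y, AND mask (61/100) → |grid| = 610
step 2: project along z, AND mask (48/100) → |grid| = 283
step 3: project along x, AND mask (50/100) → |grid| = 143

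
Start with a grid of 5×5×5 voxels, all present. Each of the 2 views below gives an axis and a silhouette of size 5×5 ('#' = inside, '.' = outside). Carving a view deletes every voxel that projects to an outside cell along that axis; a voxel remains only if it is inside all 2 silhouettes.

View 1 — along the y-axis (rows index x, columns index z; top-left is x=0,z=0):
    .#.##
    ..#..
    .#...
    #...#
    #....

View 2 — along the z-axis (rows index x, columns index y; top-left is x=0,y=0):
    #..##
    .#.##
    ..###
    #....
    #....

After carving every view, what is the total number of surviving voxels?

start: 5×5×5 = 125 voxels
step 1: project along y, AND mask (8/25) → |grid| = 40
step 2: project along z, AND mask (11/25) → |grid| = 18

remaining voxels: 18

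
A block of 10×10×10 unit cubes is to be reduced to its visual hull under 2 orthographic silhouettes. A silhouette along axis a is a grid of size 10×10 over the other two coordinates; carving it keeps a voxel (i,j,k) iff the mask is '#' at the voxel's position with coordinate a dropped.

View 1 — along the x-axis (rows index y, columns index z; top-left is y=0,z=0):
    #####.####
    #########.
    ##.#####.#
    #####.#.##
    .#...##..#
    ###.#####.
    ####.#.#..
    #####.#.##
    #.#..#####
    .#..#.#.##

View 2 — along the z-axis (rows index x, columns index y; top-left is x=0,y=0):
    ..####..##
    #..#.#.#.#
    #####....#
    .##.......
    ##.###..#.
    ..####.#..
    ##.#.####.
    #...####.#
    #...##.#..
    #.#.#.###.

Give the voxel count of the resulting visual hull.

before carving: 1000 voxels (10×10×10)
  1. axis=0 (YZ plane), |mask|=72  ⇒  voxels=720
  2. axis=2 (XY plane), |mask|=53  ⇒  voxels=385

385 voxels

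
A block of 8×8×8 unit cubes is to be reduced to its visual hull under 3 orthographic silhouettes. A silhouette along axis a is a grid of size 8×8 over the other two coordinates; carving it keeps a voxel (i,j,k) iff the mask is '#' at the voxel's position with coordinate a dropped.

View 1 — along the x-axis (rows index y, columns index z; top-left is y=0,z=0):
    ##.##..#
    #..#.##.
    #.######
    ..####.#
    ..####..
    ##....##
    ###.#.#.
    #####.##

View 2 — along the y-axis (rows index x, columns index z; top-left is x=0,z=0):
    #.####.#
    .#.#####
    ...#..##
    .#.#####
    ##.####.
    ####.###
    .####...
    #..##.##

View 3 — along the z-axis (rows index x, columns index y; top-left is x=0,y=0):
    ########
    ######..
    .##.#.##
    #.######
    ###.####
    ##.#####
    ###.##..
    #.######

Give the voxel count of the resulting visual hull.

before carving: 512 voxels (8×8×8)
step 1: project along x, AND mask (41/64) → |grid| = 328
step 2: project along y, AND mask (43/64) → |grid| = 223
step 3: project along z, AND mask (52/64) → |grid| = 184

voxel count = 184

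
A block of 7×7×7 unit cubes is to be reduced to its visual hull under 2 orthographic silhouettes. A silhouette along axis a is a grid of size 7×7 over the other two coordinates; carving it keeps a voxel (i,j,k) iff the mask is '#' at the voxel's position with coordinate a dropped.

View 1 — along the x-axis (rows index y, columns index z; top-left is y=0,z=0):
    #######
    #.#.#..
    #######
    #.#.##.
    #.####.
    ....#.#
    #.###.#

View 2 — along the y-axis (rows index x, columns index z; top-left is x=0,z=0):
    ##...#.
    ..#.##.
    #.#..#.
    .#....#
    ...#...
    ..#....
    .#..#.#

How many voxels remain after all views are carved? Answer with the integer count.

remaining voxels: 74

start: 7×7×7 = 343 voxels
[1] x-view keeps 33 columns → grid now 231
[2] y-view keeps 16 columns → grid now 74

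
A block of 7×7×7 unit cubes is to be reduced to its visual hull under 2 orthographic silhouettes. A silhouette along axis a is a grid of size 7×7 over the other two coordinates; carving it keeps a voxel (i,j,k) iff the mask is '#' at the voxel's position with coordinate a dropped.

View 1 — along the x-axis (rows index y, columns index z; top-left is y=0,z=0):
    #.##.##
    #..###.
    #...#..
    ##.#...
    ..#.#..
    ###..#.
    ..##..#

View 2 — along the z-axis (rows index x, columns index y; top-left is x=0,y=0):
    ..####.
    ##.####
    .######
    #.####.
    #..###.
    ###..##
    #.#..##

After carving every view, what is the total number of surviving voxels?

full grid |V| = 343
[1] x-view keeps 23 columns → grid now 161
[2] z-view keeps 34 columns → grid now 112

remaining voxels: 112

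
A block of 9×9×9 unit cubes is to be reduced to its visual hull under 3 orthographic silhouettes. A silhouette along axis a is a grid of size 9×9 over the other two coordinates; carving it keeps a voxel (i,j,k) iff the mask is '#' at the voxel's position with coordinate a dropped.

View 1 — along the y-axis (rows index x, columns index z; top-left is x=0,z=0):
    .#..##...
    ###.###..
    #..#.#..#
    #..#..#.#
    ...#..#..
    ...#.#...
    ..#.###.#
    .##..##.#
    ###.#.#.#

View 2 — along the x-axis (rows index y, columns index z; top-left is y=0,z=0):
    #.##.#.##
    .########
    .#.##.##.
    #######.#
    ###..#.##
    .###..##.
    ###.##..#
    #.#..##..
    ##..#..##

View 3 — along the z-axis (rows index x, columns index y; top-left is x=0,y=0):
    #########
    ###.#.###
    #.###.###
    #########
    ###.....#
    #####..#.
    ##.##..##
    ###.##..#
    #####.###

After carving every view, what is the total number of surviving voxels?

173 voxels

before carving: 729 voxels (9×9×9)
step 1: project along y, AND mask (37/81) → |grid| = 333
step 2: project along x, AND mask (53/81) → |grid| = 216
step 3: project along z, AND mask (62/81) → |grid| = 173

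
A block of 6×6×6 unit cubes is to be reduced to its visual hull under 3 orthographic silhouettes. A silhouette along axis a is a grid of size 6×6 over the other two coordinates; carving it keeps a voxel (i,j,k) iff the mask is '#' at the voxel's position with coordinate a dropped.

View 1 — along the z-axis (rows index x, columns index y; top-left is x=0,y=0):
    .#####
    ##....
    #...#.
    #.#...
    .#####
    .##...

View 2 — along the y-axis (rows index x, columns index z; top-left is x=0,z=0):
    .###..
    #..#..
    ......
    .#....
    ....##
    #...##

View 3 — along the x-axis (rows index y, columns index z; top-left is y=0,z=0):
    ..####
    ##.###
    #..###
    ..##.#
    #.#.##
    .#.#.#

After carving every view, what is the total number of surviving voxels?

voxel count = 25

full grid |V| = 216
carve view 1 (along z, XY-mask fill 18/36): 108 voxels remain
carve view 2 (along y, XZ-mask fill 11/36): 37 voxels remain
carve view 3 (along x, YZ-mask fill 23/36): 25 voxels remain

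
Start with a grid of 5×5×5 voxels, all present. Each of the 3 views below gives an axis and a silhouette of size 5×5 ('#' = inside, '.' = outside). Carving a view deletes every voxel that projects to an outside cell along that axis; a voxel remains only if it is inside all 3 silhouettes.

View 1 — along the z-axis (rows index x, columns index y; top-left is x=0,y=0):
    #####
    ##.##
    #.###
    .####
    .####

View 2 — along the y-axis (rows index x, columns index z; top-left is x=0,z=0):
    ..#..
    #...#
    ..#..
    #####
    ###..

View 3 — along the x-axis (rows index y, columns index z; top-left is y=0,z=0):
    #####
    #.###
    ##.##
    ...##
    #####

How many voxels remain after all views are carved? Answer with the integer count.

initial block: 5^3 = 125
after view 1 [z-axis, 21 of 25 cells solid] → remaining = 105
after view 2 [y-axis, 12 of 25 cells solid] → remaining = 49
after view 3 [x-axis, 20 of 25 cells solid] → remaining = 34

34 voxels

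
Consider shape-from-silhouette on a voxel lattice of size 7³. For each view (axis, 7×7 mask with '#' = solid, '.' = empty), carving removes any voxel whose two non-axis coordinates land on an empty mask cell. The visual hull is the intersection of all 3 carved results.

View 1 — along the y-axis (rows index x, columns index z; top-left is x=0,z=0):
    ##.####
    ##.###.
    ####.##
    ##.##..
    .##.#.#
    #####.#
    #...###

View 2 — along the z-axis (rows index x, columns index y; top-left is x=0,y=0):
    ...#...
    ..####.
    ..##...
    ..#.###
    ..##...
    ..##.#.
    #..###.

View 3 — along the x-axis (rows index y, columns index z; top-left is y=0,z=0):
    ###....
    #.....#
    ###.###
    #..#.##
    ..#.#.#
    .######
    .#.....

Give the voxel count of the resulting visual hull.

initial block: 7^3 = 343
  1. axis=1 (XZ plane), |mask|=35  ⇒  voxels=245
  2. axis=2 (XY plane), |mask|=20  ⇒  voxels=96
  3. axis=0 (YZ plane), |mask|=25  ⇒  voxels=60

voxel count = 60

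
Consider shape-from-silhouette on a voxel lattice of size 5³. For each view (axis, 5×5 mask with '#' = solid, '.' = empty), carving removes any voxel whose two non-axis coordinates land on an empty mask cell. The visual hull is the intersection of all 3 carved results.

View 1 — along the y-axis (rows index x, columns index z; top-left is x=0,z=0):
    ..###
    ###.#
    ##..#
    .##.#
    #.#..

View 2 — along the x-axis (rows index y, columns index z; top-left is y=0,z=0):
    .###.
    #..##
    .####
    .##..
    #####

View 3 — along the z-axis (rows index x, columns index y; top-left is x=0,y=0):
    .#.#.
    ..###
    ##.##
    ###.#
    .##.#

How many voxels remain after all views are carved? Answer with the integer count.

voxel count = 32

full grid |V| = 125
  1. axis=1 (XZ plane), |mask|=15  ⇒  voxels=75
  2. axis=0 (YZ plane), |mask|=17  ⇒  voxels=50
  3. axis=2 (XY plane), |mask|=16  ⇒  voxels=32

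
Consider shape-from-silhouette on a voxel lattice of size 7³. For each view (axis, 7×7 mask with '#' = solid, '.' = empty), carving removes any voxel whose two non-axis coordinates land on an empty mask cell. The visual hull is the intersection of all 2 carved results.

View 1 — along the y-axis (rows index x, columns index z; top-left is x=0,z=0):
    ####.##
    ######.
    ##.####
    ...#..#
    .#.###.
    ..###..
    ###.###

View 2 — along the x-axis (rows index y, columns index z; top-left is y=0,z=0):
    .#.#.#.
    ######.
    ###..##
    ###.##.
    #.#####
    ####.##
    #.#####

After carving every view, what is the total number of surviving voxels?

start: 7×7×7 = 343 voxels
  1. axis=1 (XZ plane), |mask|=33  ⇒  voxels=231
  2. axis=0 (YZ plane), |mask|=37  ⇒  voxels=174

174 voxels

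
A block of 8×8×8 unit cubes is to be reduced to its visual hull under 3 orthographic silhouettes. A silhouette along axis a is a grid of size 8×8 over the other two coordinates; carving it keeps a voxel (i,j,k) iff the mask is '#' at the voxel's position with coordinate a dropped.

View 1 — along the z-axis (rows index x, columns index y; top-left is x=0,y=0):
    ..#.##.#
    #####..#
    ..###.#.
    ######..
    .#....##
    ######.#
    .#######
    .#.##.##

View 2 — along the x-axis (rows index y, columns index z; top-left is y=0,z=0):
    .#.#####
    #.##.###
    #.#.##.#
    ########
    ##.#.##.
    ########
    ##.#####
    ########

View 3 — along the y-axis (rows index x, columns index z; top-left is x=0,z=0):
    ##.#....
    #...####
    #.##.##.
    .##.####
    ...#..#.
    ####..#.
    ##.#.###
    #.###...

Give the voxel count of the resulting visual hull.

before carving: 512 voxels (8×8×8)
  1. axis=2 (XY plane), |mask|=42  ⇒  voxels=336
  2. axis=0 (YZ plane), |mask|=53  ⇒  voxels=275
  3. axis=1 (XZ plane), |mask|=36  ⇒  voxels=166

|visual hull| = 166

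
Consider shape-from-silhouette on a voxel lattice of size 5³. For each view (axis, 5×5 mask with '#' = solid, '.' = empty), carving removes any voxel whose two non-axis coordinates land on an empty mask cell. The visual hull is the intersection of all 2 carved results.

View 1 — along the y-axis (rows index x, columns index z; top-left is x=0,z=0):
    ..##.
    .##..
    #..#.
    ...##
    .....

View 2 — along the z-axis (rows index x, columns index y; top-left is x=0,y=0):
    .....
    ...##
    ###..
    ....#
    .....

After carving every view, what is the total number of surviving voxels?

remaining voxels: 12

initial block: 5^3 = 125
V1 y: intersect with XZ mask (8 set) -- 40 left
V2 z: intersect with XY mask (6 set) -- 12 left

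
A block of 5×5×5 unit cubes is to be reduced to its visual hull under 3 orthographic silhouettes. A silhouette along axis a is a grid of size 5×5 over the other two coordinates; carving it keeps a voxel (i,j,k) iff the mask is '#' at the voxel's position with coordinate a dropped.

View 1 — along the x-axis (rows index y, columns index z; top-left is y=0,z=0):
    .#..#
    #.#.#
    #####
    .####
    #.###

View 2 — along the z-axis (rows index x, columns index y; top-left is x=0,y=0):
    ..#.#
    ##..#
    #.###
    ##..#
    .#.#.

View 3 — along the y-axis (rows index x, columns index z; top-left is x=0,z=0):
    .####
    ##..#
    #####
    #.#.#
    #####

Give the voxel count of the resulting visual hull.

voxel count = 42

start: 5×5×5 = 125 voxels
after view 1 [x-axis, 18 of 25 cells solid] → remaining = 90
after view 2 [z-axis, 14 of 25 cells solid] → remaining = 49
after view 3 [y-axis, 20 of 25 cells solid] → remaining = 42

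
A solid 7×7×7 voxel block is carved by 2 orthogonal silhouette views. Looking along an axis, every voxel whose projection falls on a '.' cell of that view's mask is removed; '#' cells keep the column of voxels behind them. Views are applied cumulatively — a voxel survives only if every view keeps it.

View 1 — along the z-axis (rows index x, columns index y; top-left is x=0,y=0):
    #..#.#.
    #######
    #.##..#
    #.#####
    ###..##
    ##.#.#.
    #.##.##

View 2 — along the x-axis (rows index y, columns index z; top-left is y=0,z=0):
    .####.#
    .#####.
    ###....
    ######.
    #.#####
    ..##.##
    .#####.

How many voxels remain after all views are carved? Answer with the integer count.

before carving: 343 voxels (7×7×7)
step 1: project along z, AND mask (34/49) → |grid| = 238
step 2: project along x, AND mask (34/49) → |grid| = 162

remaining voxels: 162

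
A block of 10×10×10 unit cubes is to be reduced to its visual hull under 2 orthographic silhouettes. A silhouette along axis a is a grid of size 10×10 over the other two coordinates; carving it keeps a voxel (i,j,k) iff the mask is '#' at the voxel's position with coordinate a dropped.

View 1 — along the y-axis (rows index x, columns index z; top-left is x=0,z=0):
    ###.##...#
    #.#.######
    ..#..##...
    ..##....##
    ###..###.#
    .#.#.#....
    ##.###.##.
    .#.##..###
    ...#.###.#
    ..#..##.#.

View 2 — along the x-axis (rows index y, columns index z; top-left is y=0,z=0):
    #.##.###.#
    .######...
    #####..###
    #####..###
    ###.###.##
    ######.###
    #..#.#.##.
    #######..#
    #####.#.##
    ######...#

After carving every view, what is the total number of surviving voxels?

start: 10×10×10 = 1000 voxels
after view 1 [y-axis, 53 of 100 cells solid] → remaining = 530
after view 2 [x-axis, 74 of 100 cells solid] → remaining = 391

voxel count = 391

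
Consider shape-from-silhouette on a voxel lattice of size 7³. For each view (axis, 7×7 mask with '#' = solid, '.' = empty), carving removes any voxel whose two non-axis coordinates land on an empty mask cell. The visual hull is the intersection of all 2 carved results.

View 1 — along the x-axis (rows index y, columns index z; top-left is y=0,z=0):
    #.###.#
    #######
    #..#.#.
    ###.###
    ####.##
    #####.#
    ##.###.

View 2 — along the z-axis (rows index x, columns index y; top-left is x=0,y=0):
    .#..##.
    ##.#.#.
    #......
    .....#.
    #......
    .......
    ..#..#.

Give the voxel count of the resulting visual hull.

voxel count = 68

initial block: 7^3 = 343
step 1: project along x, AND mask (38/49) → |grid| = 266
step 2: project along z, AND mask (12/49) → |grid| = 68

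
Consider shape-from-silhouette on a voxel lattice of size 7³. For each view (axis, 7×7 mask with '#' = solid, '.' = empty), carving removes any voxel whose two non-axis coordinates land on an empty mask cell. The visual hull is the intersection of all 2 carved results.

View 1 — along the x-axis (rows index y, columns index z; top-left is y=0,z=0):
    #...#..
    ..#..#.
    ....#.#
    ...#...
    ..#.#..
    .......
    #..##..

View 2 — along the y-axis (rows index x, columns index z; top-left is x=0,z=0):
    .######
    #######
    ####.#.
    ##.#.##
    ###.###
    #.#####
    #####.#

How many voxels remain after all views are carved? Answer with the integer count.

before carving: 343 voxels (7×7×7)
V1 x: intersect with YZ mask (12 set) -- 84 left
V2 y: intersect with XZ mask (41 set) -- 68 left

voxel count = 68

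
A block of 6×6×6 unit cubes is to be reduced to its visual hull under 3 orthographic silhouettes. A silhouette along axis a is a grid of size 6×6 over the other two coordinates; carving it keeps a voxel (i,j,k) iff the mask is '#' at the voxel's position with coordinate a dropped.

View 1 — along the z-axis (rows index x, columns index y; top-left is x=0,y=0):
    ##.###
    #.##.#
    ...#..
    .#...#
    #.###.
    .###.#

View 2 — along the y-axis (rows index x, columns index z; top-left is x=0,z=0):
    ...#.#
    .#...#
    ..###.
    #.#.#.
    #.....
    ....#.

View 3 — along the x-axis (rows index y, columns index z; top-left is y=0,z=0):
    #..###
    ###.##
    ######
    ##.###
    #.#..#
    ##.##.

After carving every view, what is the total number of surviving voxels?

voxel count = 28

initial block: 6^3 = 216
  1. axis=2 (XY plane), |mask|=20  ⇒  voxels=120
  2. axis=1 (XZ plane), |mask|=12  ⇒  voxels=35
  3. axis=0 (YZ plane), |mask|=27  ⇒  voxels=28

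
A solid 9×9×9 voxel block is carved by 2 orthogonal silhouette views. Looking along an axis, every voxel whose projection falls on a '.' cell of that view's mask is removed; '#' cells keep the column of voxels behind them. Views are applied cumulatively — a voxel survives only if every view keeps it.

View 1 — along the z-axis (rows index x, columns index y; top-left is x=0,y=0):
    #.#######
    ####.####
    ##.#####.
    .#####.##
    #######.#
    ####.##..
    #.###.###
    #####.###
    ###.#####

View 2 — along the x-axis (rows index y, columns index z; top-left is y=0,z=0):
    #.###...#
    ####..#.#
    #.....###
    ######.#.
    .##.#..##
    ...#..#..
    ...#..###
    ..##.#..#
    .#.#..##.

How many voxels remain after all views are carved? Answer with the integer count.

307 voxels

full grid |V| = 729
carve view 1 (along z, XY-mask fill 67/81): 603 voxels remain
carve view 2 (along x, YZ-mask fill 41/81): 307 voxels remain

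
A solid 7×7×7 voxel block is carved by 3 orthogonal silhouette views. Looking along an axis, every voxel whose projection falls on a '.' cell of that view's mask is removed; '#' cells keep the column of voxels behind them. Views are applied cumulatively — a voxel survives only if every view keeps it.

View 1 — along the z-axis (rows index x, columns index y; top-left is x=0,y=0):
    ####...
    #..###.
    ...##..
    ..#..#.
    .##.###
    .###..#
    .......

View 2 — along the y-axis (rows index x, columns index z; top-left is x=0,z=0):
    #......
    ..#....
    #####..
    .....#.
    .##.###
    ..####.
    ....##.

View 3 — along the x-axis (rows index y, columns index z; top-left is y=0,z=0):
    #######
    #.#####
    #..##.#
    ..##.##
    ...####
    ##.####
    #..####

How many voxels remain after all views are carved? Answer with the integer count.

voxel count = 38

before carving: 343 voxels (7×7×7)
[1] z-view keeps 21 columns → grid now 147
[2] y-view keeps 19 columns → grid now 61
[3] x-view keeps 36 columns → grid now 38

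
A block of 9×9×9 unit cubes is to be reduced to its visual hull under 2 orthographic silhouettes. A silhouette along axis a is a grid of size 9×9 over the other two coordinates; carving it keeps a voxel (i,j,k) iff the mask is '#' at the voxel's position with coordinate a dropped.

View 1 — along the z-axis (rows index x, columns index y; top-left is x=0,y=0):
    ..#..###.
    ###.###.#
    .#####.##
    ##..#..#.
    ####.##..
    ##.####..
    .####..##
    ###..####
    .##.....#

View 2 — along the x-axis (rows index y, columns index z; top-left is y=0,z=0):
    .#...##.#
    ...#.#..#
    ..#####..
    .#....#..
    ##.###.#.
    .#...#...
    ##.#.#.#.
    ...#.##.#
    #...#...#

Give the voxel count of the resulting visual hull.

start: 9×9×9 = 729 voxels
[1] z-view keeps 50 columns → grid now 450
[2] x-view keeps 34 columns → grid now 189

189 voxels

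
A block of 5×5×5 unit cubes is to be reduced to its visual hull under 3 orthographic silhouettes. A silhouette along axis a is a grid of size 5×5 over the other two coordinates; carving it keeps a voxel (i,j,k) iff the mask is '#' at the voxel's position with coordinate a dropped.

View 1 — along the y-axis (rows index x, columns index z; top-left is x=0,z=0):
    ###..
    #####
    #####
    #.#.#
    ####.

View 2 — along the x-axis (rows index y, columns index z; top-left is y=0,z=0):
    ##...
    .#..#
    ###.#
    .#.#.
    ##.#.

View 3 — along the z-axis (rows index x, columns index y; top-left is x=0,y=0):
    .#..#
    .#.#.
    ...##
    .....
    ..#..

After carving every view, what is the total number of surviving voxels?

15 voxels

start: 5×5×5 = 125 voxels
[1] y-view keeps 20 columns → grid now 100
[2] x-view keeps 13 columns → grid now 52
[3] z-view keeps 7 columns → grid now 15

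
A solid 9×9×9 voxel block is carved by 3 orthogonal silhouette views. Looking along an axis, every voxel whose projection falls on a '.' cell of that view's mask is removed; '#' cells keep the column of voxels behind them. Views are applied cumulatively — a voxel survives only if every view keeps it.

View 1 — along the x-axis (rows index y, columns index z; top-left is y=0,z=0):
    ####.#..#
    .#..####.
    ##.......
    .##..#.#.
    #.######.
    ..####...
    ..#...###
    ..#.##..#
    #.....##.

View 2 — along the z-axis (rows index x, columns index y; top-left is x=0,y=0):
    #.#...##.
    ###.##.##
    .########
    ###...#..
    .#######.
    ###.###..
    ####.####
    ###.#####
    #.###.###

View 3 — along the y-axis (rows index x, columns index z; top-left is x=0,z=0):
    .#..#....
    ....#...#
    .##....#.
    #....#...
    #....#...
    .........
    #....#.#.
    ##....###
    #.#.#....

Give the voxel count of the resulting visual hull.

remaining voxels: 74

initial block: 9^3 = 729
  1. axis=0 (YZ plane), |mask|=39  ⇒  voxels=351
  2. axis=2 (XY plane), |mask|=59  ⇒  voxels=252
  3. axis=1 (XZ plane), |mask|=22  ⇒  voxels=74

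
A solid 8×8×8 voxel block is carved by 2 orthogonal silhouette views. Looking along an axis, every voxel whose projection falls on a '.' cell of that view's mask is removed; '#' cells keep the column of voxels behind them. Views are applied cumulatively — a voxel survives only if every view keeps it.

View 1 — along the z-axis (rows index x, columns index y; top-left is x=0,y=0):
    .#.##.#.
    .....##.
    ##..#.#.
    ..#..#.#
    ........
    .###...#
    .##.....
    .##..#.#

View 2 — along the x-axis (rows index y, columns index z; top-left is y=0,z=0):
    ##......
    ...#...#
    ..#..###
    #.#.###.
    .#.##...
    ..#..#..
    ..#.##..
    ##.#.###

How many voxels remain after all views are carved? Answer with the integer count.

77 voxels

initial block: 8^3 = 512
[1] z-view keeps 23 columns → grid now 184
[2] x-view keeps 27 columns → grid now 77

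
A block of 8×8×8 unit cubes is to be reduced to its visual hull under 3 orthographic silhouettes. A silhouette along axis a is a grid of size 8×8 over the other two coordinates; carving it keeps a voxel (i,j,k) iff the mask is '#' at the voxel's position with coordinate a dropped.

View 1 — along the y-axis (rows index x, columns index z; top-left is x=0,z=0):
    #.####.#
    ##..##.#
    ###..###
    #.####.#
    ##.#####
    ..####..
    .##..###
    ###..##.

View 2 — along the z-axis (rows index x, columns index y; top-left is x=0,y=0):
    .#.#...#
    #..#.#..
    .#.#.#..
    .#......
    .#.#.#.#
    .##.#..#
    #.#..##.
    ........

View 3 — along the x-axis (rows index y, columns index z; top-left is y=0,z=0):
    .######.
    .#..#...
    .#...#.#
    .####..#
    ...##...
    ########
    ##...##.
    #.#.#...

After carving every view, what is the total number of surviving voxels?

full grid |V| = 512
V1 y: intersect with XZ mask (44 set) -- 352 left
V2 z: intersect with XY mask (22 set) -- 121 left
V3 x: intersect with YZ mask (33 set) -- 66 left

66 voxels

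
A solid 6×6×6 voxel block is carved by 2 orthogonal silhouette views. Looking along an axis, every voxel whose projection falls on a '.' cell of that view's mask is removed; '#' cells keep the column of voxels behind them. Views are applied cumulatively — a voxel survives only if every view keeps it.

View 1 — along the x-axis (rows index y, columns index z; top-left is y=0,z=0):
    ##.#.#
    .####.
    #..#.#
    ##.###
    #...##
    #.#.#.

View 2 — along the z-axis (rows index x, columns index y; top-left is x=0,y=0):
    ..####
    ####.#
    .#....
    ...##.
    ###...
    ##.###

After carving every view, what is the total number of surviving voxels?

|visual hull| = 75

full grid |V| = 216
V1 x: intersect with YZ mask (22 set) -- 132 left
V2 z: intersect with XY mask (20 set) -- 75 left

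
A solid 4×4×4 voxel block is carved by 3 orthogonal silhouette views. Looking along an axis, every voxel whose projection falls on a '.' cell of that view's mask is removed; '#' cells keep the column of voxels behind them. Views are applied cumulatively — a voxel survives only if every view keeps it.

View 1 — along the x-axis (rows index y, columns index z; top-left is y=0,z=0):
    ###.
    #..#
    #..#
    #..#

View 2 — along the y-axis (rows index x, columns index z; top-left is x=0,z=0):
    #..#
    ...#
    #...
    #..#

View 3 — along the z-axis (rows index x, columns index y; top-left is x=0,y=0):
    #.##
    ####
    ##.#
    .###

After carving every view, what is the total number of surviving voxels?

before carving: 64 voxels (4×4×4)
carve view 1 (along x, YZ-mask fill 9/16): 36 voxels remain
carve view 2 (along y, XZ-mask fill 6/16): 21 voxels remain
carve view 3 (along z, XY-mask fill 13/16): 17 voxels remain

|visual hull| = 17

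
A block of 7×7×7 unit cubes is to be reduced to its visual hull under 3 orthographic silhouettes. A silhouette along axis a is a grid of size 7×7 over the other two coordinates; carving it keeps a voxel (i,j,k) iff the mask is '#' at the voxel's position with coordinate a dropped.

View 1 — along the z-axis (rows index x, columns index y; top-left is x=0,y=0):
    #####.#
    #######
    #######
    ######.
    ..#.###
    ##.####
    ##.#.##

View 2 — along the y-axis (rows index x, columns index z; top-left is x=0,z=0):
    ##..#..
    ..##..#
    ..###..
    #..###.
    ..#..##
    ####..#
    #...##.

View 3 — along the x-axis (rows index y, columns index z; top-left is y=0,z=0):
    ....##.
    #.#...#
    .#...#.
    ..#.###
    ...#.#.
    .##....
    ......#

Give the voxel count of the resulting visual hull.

before carving: 343 voxels (7×7×7)
  1. axis=2 (XY plane), |mask|=41  ⇒  voxels=287
  2. axis=1 (XZ plane), |mask|=24  ⇒  voxels=141
  3. axis=0 (YZ plane), |mask|=16  ⇒  voxels=43

|visual hull| = 43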